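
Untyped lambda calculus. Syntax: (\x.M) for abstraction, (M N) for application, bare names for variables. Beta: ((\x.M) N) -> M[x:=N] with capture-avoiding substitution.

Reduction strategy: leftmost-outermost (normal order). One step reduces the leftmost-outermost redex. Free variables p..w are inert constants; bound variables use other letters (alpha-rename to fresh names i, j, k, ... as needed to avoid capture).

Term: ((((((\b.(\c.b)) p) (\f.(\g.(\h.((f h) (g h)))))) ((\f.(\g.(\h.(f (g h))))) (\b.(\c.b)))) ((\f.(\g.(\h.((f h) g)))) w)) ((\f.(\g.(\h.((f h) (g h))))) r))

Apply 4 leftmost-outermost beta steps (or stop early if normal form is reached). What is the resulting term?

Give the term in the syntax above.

Answer: (((p (\g.(\h.(\c.(g h))))) ((\f.(\g.(\h.((f h) g)))) w)) ((\f.(\g.(\h.((f h) (g h))))) r))

Derivation:
Step 0: ((((((\b.(\c.b)) p) (\f.(\g.(\h.((f h) (g h)))))) ((\f.(\g.(\h.(f (g h))))) (\b.(\c.b)))) ((\f.(\g.(\h.((f h) g)))) w)) ((\f.(\g.(\h.((f h) (g h))))) r))
Step 1: (((((\c.p) (\f.(\g.(\h.((f h) (g h)))))) ((\f.(\g.(\h.(f (g h))))) (\b.(\c.b)))) ((\f.(\g.(\h.((f h) g)))) w)) ((\f.(\g.(\h.((f h) (g h))))) r))
Step 2: (((p ((\f.(\g.(\h.(f (g h))))) (\b.(\c.b)))) ((\f.(\g.(\h.((f h) g)))) w)) ((\f.(\g.(\h.((f h) (g h))))) r))
Step 3: (((p (\g.(\h.((\b.(\c.b)) (g h))))) ((\f.(\g.(\h.((f h) g)))) w)) ((\f.(\g.(\h.((f h) (g h))))) r))
Step 4: (((p (\g.(\h.(\c.(g h))))) ((\f.(\g.(\h.((f h) g)))) w)) ((\f.(\g.(\h.((f h) (g h))))) r))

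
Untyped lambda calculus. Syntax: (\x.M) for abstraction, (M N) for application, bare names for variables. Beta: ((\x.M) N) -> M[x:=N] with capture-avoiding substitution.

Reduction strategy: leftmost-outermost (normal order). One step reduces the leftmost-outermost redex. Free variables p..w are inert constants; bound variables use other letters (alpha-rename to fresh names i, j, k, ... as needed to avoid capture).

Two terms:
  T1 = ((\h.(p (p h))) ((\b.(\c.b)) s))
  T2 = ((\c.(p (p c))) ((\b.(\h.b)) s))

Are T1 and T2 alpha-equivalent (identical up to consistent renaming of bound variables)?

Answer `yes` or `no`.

Term 1: ((\h.(p (p h))) ((\b.(\c.b)) s))
Term 2: ((\c.(p (p c))) ((\b.(\h.b)) s))
Alpha-equivalence: compare structure up to binder renaming.
Result: True

Answer: yes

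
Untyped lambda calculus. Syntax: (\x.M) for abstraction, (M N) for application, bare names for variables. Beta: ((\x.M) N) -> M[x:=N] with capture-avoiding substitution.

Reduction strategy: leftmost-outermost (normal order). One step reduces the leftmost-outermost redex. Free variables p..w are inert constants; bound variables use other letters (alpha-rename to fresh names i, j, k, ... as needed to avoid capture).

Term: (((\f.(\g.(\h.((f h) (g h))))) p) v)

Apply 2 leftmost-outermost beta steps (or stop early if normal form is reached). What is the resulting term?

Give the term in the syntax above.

Step 0: (((\f.(\g.(\h.((f h) (g h))))) p) v)
Step 1: ((\g.(\h.((p h) (g h)))) v)
Step 2: (\h.((p h) (v h)))

Answer: (\h.((p h) (v h)))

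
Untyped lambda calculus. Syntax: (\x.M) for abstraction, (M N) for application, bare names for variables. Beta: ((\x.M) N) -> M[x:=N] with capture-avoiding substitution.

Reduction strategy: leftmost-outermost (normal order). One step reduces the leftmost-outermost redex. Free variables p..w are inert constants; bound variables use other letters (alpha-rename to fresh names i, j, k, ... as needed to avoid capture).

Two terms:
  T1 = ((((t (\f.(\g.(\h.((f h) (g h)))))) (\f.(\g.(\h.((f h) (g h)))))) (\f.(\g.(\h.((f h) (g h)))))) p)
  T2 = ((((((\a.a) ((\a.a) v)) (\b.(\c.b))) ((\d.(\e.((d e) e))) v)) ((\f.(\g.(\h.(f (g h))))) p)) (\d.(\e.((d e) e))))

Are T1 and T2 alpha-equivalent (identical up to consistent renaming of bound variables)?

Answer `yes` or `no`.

Term 1: ((((t (\f.(\g.(\h.((f h) (g h)))))) (\f.(\g.(\h.((f h) (g h)))))) (\f.(\g.(\h.((f h) (g h)))))) p)
Term 2: ((((((\a.a) ((\a.a) v)) (\b.(\c.b))) ((\d.(\e.((d e) e))) v)) ((\f.(\g.(\h.(f (g h))))) p)) (\d.(\e.((d e) e))))
Alpha-equivalence: compare structure up to binder renaming.
Result: False

Answer: no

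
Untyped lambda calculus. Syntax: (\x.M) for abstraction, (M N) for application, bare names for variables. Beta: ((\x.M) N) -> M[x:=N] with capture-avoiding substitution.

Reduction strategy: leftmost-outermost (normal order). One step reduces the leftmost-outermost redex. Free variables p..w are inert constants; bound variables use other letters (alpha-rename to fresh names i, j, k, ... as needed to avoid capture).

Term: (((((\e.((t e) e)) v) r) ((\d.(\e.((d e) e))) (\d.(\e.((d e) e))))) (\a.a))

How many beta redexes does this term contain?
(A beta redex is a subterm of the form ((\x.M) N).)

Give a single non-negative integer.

Term: (((((\e.((t e) e)) v) r) ((\d.(\e.((d e) e))) (\d.(\e.((d e) e))))) (\a.a))
  Redex: ((\e.((t e) e)) v)
  Redex: ((\d.(\e.((d e) e))) (\d.(\e.((d e) e))))
Total redexes: 2

Answer: 2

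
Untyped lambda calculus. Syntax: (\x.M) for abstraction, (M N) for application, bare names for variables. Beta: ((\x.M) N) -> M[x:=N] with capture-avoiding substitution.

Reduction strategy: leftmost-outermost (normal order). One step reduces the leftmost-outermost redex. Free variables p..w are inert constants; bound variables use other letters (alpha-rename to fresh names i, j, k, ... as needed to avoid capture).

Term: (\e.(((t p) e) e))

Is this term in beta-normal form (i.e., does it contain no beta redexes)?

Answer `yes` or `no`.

Answer: yes

Derivation:
Term: (\e.(((t p) e) e))
No beta redexes found.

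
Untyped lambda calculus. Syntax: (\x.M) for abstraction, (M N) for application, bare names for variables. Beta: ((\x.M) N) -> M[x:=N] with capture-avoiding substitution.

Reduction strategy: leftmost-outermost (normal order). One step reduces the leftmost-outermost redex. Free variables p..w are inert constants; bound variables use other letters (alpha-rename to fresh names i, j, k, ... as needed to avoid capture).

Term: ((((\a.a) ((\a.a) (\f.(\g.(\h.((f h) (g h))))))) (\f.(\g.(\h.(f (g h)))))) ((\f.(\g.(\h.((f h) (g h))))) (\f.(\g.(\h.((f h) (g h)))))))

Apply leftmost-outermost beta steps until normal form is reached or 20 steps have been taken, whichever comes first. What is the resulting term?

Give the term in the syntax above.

Answer: (\h.(\i.(h (\j.((i j) ((h i) j))))))

Derivation:
Step 0: ((((\a.a) ((\a.a) (\f.(\g.(\h.((f h) (g h))))))) (\f.(\g.(\h.(f (g h)))))) ((\f.(\g.(\h.((f h) (g h))))) (\f.(\g.(\h.((f h) (g h)))))))
Step 1: ((((\a.a) (\f.(\g.(\h.((f h) (g h)))))) (\f.(\g.(\h.(f (g h)))))) ((\f.(\g.(\h.((f h) (g h))))) (\f.(\g.(\h.((f h) (g h)))))))
Step 2: (((\f.(\g.(\h.((f h) (g h))))) (\f.(\g.(\h.(f (g h)))))) ((\f.(\g.(\h.((f h) (g h))))) (\f.(\g.(\h.((f h) (g h)))))))
Step 3: ((\g.(\h.(((\f.(\g.(\h.(f (g h))))) h) (g h)))) ((\f.(\g.(\h.((f h) (g h))))) (\f.(\g.(\h.((f h) (g h)))))))
Step 4: (\h.(((\f.(\g.(\h.(f (g h))))) h) (((\f.(\g.(\h.((f h) (g h))))) (\f.(\g.(\h.((f h) (g h)))))) h)))
Step 5: (\h.((\g.(\i.(h (g i)))) (((\f.(\g.(\h.((f h) (g h))))) (\f.(\g.(\h.((f h) (g h)))))) h)))
Step 6: (\h.(\i.(h ((((\f.(\g.(\h.((f h) (g h))))) (\f.(\g.(\h.((f h) (g h)))))) h) i))))
Step 7: (\h.(\i.(h (((\g.(\h.(((\f.(\g.(\h.((f h) (g h))))) h) (g h)))) h) i))))
Step 8: (\h.(\i.(h ((\i.(((\f.(\g.(\h.((f h) (g h))))) i) (h i))) i))))
Step 9: (\h.(\i.(h (((\f.(\g.(\h.((f h) (g h))))) i) (h i)))))
Step 10: (\h.(\i.(h ((\g.(\h.((i h) (g h)))) (h i)))))
Step 11: (\h.(\i.(h (\j.((i j) ((h i) j))))))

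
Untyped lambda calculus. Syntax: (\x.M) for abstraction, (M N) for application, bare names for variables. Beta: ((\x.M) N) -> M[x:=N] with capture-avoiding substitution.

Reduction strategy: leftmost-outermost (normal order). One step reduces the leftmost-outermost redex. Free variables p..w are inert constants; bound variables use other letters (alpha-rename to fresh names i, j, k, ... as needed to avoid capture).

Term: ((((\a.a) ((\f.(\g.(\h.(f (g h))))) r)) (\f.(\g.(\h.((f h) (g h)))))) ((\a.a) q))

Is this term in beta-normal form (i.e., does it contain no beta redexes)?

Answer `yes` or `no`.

Term: ((((\a.a) ((\f.(\g.(\h.(f (g h))))) r)) (\f.(\g.(\h.((f h) (g h)))))) ((\a.a) q))
Found 3 beta redex(es).

Answer: no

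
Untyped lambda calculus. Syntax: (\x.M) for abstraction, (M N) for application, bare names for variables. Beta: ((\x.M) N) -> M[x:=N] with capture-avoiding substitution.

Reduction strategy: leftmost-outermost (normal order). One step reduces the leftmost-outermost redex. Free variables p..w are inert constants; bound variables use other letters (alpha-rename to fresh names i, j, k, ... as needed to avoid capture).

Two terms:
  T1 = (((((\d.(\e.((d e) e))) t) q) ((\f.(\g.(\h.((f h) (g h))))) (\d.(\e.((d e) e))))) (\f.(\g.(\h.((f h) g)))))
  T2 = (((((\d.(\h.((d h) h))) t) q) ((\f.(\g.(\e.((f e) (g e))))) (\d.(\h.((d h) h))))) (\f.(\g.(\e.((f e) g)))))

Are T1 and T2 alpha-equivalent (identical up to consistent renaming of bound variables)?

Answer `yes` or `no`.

Term 1: (((((\d.(\e.((d e) e))) t) q) ((\f.(\g.(\h.((f h) (g h))))) (\d.(\e.((d e) e))))) (\f.(\g.(\h.((f h) g)))))
Term 2: (((((\d.(\h.((d h) h))) t) q) ((\f.(\g.(\e.((f e) (g e))))) (\d.(\h.((d h) h))))) (\f.(\g.(\e.((f e) g)))))
Alpha-equivalence: compare structure up to binder renaming.
Result: True

Answer: yes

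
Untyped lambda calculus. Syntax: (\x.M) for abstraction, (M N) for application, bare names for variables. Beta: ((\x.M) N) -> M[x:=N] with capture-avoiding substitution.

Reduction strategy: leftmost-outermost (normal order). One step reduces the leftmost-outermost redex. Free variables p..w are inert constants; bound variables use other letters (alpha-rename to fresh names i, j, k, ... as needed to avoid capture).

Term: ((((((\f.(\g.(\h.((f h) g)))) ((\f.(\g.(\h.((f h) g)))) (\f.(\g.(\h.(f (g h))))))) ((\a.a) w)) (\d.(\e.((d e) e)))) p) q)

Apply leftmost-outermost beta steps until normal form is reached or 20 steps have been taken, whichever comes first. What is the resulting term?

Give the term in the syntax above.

Step 0: ((((((\f.(\g.(\h.((f h) g)))) ((\f.(\g.(\h.((f h) g)))) (\f.(\g.(\h.(f (g h))))))) ((\a.a) w)) (\d.(\e.((d e) e)))) p) q)
Step 1: (((((\g.(\h.((((\f.(\g.(\h.((f h) g)))) (\f.(\g.(\h.(f (g h)))))) h) g))) ((\a.a) w)) (\d.(\e.((d e) e)))) p) q)
Step 2: ((((\h.((((\f.(\g.(\h.((f h) g)))) (\f.(\g.(\h.(f (g h)))))) h) ((\a.a) w))) (\d.(\e.((d e) e)))) p) q)
Step 3: ((((((\f.(\g.(\h.((f h) g)))) (\f.(\g.(\h.(f (g h)))))) (\d.(\e.((d e) e)))) ((\a.a) w)) p) q)
Step 4: (((((\g.(\h.(((\f.(\g.(\h.(f (g h))))) h) g))) (\d.(\e.((d e) e)))) ((\a.a) w)) p) q)
Step 5: ((((\h.(((\f.(\g.(\h.(f (g h))))) h) (\d.(\e.((d e) e))))) ((\a.a) w)) p) q)
Step 6: (((((\f.(\g.(\h.(f (g h))))) ((\a.a) w)) (\d.(\e.((d e) e)))) p) q)
Step 7: ((((\g.(\h.(((\a.a) w) (g h)))) (\d.(\e.((d e) e)))) p) q)
Step 8: (((\h.(((\a.a) w) ((\d.(\e.((d e) e))) h))) p) q)
Step 9: ((((\a.a) w) ((\d.(\e.((d e) e))) p)) q)
Step 10: ((w ((\d.(\e.((d e) e))) p)) q)
Step 11: ((w (\e.((p e) e))) q)

Answer: ((w (\e.((p e) e))) q)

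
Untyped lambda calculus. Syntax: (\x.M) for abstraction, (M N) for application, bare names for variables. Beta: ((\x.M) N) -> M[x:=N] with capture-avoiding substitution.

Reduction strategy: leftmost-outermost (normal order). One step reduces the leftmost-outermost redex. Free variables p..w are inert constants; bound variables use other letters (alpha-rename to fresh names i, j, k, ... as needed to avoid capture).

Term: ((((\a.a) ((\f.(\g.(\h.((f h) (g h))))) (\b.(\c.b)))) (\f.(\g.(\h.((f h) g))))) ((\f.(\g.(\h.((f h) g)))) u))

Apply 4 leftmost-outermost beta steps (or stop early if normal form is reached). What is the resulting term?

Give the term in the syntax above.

Answer: (((\b.(\c.b)) ((\f.(\g.(\h.((f h) g)))) u)) ((\f.(\g.(\h.((f h) g)))) ((\f.(\g.(\h.((f h) g)))) u)))

Derivation:
Step 0: ((((\a.a) ((\f.(\g.(\h.((f h) (g h))))) (\b.(\c.b)))) (\f.(\g.(\h.((f h) g))))) ((\f.(\g.(\h.((f h) g)))) u))
Step 1: ((((\f.(\g.(\h.((f h) (g h))))) (\b.(\c.b))) (\f.(\g.(\h.((f h) g))))) ((\f.(\g.(\h.((f h) g)))) u))
Step 2: (((\g.(\h.(((\b.(\c.b)) h) (g h)))) (\f.(\g.(\h.((f h) g))))) ((\f.(\g.(\h.((f h) g)))) u))
Step 3: ((\h.(((\b.(\c.b)) h) ((\f.(\g.(\h.((f h) g)))) h))) ((\f.(\g.(\h.((f h) g)))) u))
Step 4: (((\b.(\c.b)) ((\f.(\g.(\h.((f h) g)))) u)) ((\f.(\g.(\h.((f h) g)))) ((\f.(\g.(\h.((f h) g)))) u)))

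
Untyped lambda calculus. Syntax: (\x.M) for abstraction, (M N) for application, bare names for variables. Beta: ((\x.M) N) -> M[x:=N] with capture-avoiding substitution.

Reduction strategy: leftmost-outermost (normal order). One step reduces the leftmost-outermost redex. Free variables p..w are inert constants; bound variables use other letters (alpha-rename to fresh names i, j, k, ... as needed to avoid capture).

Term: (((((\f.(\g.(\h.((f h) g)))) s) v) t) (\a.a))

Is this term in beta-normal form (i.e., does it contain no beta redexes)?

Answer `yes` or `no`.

Term: (((((\f.(\g.(\h.((f h) g)))) s) v) t) (\a.a))
Found 1 beta redex(es).

Answer: no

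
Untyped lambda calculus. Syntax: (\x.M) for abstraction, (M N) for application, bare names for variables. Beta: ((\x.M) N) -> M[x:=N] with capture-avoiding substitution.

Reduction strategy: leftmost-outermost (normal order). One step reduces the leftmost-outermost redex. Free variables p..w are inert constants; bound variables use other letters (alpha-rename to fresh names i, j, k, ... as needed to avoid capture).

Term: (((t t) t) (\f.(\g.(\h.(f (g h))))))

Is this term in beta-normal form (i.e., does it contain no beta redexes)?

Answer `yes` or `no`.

Answer: yes

Derivation:
Term: (((t t) t) (\f.(\g.(\h.(f (g h))))))
No beta redexes found.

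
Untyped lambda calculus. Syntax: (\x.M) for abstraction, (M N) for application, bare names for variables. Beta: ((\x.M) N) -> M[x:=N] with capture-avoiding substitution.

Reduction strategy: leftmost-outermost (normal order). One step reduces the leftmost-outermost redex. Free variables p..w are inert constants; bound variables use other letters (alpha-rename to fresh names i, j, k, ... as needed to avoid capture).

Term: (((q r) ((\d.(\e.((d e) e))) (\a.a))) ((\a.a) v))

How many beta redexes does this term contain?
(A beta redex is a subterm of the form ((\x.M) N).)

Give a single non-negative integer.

Term: (((q r) ((\d.(\e.((d e) e))) (\a.a))) ((\a.a) v))
  Redex: ((\d.(\e.((d e) e))) (\a.a))
  Redex: ((\a.a) v)
Total redexes: 2

Answer: 2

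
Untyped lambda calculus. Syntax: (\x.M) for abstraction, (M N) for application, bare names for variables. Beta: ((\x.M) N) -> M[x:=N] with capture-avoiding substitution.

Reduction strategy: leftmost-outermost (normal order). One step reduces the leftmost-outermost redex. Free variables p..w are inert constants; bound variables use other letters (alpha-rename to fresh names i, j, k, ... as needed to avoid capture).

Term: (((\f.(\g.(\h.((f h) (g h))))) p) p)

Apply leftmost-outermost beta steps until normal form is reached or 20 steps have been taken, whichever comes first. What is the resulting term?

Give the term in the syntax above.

Answer: (\h.((p h) (p h)))

Derivation:
Step 0: (((\f.(\g.(\h.((f h) (g h))))) p) p)
Step 1: ((\g.(\h.((p h) (g h)))) p)
Step 2: (\h.((p h) (p h)))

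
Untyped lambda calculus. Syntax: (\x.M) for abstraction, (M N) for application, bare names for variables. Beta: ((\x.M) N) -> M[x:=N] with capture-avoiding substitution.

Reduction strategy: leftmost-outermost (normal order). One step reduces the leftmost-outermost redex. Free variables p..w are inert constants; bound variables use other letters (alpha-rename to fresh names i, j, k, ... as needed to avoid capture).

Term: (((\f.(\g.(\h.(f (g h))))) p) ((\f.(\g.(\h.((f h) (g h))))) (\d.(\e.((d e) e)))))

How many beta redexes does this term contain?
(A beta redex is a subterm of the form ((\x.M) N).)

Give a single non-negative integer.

Term: (((\f.(\g.(\h.(f (g h))))) p) ((\f.(\g.(\h.((f h) (g h))))) (\d.(\e.((d e) e)))))
  Redex: ((\f.(\g.(\h.(f (g h))))) p)
  Redex: ((\f.(\g.(\h.((f h) (g h))))) (\d.(\e.((d e) e))))
Total redexes: 2

Answer: 2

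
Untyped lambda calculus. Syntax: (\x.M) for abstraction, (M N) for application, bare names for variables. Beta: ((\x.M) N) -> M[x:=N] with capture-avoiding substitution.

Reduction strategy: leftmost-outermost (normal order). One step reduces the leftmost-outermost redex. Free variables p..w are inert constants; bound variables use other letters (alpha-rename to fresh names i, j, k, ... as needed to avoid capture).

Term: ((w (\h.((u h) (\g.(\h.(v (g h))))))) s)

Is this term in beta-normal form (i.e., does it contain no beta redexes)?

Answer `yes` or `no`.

Term: ((w (\h.((u h) (\g.(\h.(v (g h))))))) s)
No beta redexes found.

Answer: yes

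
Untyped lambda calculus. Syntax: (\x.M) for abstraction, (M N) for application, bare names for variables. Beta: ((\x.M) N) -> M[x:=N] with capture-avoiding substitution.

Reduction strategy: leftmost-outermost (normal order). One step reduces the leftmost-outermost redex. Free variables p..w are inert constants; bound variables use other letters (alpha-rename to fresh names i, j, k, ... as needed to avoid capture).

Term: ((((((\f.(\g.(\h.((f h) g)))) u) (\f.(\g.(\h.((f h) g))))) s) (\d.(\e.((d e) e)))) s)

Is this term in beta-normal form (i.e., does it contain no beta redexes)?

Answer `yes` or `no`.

Term: ((((((\f.(\g.(\h.((f h) g)))) u) (\f.(\g.(\h.((f h) g))))) s) (\d.(\e.((d e) e)))) s)
Found 1 beta redex(es).

Answer: no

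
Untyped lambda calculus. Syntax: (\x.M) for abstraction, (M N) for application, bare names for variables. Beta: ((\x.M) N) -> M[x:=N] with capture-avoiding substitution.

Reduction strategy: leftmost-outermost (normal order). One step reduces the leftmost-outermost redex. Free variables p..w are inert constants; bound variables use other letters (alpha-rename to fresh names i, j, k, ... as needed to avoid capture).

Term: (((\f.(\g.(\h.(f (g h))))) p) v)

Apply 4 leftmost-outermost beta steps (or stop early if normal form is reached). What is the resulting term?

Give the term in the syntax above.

Step 0: (((\f.(\g.(\h.(f (g h))))) p) v)
Step 1: ((\g.(\h.(p (g h)))) v)
Step 2: (\h.(p (v h)))
Step 3: (normal form reached)

Answer: (\h.(p (v h)))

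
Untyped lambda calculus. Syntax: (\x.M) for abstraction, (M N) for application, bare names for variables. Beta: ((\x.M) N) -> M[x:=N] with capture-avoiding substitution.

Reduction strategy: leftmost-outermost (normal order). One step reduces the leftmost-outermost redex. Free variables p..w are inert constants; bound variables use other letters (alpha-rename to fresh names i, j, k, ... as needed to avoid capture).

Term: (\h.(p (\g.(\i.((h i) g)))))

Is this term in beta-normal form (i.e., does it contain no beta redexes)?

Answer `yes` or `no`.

Answer: yes

Derivation:
Term: (\h.(p (\g.(\i.((h i) g)))))
No beta redexes found.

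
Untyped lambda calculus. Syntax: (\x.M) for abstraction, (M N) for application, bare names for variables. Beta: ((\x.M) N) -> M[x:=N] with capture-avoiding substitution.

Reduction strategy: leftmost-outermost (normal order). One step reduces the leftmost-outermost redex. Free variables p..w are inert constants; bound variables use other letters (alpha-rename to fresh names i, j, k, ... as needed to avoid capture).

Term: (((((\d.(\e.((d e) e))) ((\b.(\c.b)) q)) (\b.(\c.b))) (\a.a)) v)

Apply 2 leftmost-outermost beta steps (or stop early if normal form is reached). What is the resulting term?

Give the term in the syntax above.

Step 0: (((((\d.(\e.((d e) e))) ((\b.(\c.b)) q)) (\b.(\c.b))) (\a.a)) v)
Step 1: ((((\e.((((\b.(\c.b)) q) e) e)) (\b.(\c.b))) (\a.a)) v)
Step 2: ((((((\b.(\c.b)) q) (\b.(\c.b))) (\b.(\c.b))) (\a.a)) v)

Answer: ((((((\b.(\c.b)) q) (\b.(\c.b))) (\b.(\c.b))) (\a.a)) v)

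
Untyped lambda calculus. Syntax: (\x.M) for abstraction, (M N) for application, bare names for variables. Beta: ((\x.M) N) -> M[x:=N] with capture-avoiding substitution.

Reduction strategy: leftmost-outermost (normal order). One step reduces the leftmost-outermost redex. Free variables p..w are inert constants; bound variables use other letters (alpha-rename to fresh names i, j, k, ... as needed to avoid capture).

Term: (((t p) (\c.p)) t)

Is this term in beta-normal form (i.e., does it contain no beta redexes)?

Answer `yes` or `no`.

Term: (((t p) (\c.p)) t)
No beta redexes found.

Answer: yes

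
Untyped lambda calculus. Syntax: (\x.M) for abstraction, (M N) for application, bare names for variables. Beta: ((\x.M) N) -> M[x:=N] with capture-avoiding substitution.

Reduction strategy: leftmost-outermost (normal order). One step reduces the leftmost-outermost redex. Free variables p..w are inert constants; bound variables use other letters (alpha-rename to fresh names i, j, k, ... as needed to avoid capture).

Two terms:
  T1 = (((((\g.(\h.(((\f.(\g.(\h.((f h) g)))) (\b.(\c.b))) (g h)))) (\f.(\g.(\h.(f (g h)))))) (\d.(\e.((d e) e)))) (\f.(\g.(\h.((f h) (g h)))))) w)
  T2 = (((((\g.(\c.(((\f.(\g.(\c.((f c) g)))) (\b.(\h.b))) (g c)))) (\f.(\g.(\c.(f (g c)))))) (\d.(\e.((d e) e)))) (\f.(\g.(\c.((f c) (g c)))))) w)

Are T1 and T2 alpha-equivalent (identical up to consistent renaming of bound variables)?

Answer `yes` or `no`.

Term 1: (((((\g.(\h.(((\f.(\g.(\h.((f h) g)))) (\b.(\c.b))) (g h)))) (\f.(\g.(\h.(f (g h)))))) (\d.(\e.((d e) e)))) (\f.(\g.(\h.((f h) (g h)))))) w)
Term 2: (((((\g.(\c.(((\f.(\g.(\c.((f c) g)))) (\b.(\h.b))) (g c)))) (\f.(\g.(\c.(f (g c)))))) (\d.(\e.((d e) e)))) (\f.(\g.(\c.((f c) (g c)))))) w)
Alpha-equivalence: compare structure up to binder renaming.
Result: True

Answer: yes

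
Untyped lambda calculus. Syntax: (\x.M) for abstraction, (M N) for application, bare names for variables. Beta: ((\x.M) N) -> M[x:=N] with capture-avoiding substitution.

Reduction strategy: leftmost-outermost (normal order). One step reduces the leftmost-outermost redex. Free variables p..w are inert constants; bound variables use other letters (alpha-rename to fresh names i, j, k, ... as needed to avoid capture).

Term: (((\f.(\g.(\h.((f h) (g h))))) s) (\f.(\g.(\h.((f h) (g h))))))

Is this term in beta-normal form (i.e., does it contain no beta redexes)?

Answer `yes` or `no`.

Answer: no

Derivation:
Term: (((\f.(\g.(\h.((f h) (g h))))) s) (\f.(\g.(\h.((f h) (g h))))))
Found 1 beta redex(es).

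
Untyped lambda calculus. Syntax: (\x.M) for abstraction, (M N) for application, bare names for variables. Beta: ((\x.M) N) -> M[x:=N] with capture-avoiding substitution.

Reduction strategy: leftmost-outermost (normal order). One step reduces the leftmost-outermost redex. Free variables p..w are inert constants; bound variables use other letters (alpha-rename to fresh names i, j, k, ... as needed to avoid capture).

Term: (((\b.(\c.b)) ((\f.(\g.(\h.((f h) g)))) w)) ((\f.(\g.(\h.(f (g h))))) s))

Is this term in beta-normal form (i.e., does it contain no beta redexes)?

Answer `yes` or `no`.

Answer: no

Derivation:
Term: (((\b.(\c.b)) ((\f.(\g.(\h.((f h) g)))) w)) ((\f.(\g.(\h.(f (g h))))) s))
Found 3 beta redex(es).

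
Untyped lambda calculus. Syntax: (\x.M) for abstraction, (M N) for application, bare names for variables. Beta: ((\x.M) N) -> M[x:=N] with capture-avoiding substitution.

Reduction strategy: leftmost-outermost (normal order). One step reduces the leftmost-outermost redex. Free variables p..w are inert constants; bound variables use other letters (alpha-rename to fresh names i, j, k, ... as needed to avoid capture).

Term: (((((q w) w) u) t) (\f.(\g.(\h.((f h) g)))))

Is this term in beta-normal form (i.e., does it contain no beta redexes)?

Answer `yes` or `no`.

Answer: yes

Derivation:
Term: (((((q w) w) u) t) (\f.(\g.(\h.((f h) g)))))
No beta redexes found.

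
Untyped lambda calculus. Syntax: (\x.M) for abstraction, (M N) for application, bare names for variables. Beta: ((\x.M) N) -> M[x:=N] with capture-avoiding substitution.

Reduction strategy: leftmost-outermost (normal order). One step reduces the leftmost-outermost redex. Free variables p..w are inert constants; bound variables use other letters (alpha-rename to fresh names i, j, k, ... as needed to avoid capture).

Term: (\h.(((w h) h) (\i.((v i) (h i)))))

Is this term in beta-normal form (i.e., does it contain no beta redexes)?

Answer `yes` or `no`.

Term: (\h.(((w h) h) (\i.((v i) (h i)))))
No beta redexes found.

Answer: yes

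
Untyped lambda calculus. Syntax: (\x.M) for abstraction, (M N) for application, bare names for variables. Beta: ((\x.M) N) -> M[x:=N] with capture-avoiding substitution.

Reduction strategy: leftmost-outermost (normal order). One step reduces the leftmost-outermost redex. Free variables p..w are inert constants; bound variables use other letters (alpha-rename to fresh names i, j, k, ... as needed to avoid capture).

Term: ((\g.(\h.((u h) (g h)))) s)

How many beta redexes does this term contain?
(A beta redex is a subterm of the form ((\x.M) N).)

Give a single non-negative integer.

Term: ((\g.(\h.((u h) (g h)))) s)
  Redex: ((\g.(\h.((u h) (g h)))) s)
Total redexes: 1

Answer: 1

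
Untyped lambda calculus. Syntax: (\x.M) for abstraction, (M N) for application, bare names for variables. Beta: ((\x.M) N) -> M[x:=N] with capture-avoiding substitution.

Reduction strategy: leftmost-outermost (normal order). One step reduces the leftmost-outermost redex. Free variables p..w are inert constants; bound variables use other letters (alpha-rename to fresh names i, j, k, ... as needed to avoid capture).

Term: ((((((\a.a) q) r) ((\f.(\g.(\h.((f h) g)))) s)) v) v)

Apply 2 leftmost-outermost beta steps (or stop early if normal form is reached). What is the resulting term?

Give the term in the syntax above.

Step 0: ((((((\a.a) q) r) ((\f.(\g.(\h.((f h) g)))) s)) v) v)
Step 1: ((((q r) ((\f.(\g.(\h.((f h) g)))) s)) v) v)
Step 2: ((((q r) (\g.(\h.((s h) g)))) v) v)

Answer: ((((q r) (\g.(\h.((s h) g)))) v) v)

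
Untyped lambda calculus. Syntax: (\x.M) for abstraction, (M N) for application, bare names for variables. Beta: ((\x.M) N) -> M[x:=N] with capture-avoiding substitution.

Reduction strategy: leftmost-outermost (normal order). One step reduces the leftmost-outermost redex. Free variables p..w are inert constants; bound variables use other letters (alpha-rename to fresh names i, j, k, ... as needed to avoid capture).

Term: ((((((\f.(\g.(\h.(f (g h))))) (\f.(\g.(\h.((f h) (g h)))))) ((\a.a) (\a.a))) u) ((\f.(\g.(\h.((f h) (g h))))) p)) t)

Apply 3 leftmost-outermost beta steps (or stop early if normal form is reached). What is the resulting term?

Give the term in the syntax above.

Step 0: ((((((\f.(\g.(\h.(f (g h))))) (\f.(\g.(\h.((f h) (g h)))))) ((\a.a) (\a.a))) u) ((\f.(\g.(\h.((f h) (g h))))) p)) t)
Step 1: (((((\g.(\h.((\f.(\g.(\h.((f h) (g h))))) (g h)))) ((\a.a) (\a.a))) u) ((\f.(\g.(\h.((f h) (g h))))) p)) t)
Step 2: ((((\h.((\f.(\g.(\h.((f h) (g h))))) (((\a.a) (\a.a)) h))) u) ((\f.(\g.(\h.((f h) (g h))))) p)) t)
Step 3: ((((\f.(\g.(\h.((f h) (g h))))) (((\a.a) (\a.a)) u)) ((\f.(\g.(\h.((f h) (g h))))) p)) t)

Answer: ((((\f.(\g.(\h.((f h) (g h))))) (((\a.a) (\a.a)) u)) ((\f.(\g.(\h.((f h) (g h))))) p)) t)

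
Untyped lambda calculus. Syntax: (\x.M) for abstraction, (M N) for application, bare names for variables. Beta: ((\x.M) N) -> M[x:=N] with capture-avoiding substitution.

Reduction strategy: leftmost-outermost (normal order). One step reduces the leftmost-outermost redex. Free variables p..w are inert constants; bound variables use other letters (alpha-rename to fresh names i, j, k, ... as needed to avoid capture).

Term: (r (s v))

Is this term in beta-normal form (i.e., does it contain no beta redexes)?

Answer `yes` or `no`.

Answer: yes

Derivation:
Term: (r (s v))
No beta redexes found.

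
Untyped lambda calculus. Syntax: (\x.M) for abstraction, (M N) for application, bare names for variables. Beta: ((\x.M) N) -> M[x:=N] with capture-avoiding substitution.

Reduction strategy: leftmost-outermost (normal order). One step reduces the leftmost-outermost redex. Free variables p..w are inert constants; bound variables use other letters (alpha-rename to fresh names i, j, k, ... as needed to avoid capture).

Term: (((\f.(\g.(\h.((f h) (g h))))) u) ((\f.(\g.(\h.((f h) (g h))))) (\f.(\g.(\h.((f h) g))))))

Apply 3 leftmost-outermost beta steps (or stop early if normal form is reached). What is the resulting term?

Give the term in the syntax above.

Answer: (\h.((u h) ((\g.(\h.(((\f.(\g.(\h.((f h) g)))) h) (g h)))) h)))

Derivation:
Step 0: (((\f.(\g.(\h.((f h) (g h))))) u) ((\f.(\g.(\h.((f h) (g h))))) (\f.(\g.(\h.((f h) g))))))
Step 1: ((\g.(\h.((u h) (g h)))) ((\f.(\g.(\h.((f h) (g h))))) (\f.(\g.(\h.((f h) g))))))
Step 2: (\h.((u h) (((\f.(\g.(\h.((f h) (g h))))) (\f.(\g.(\h.((f h) g))))) h)))
Step 3: (\h.((u h) ((\g.(\h.(((\f.(\g.(\h.((f h) g)))) h) (g h)))) h)))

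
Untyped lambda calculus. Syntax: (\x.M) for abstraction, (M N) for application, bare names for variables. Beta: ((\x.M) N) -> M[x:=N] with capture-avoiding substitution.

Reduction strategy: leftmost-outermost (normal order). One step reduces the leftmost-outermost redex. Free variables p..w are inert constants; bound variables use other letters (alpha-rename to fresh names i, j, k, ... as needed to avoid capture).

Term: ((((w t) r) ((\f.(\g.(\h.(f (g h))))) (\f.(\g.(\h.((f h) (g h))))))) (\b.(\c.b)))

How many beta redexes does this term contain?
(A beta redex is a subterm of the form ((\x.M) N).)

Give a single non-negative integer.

Term: ((((w t) r) ((\f.(\g.(\h.(f (g h))))) (\f.(\g.(\h.((f h) (g h))))))) (\b.(\c.b)))
  Redex: ((\f.(\g.(\h.(f (g h))))) (\f.(\g.(\h.((f h) (g h))))))
Total redexes: 1

Answer: 1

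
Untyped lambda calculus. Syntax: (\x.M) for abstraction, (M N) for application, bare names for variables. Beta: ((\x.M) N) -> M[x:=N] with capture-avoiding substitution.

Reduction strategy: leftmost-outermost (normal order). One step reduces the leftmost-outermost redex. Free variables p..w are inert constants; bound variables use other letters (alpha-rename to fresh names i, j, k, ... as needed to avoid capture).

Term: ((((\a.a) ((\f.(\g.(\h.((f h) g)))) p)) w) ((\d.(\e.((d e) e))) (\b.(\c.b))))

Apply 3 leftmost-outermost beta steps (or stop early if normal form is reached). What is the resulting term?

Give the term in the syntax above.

Answer: ((\h.((p h) w)) ((\d.(\e.((d e) e))) (\b.(\c.b))))

Derivation:
Step 0: ((((\a.a) ((\f.(\g.(\h.((f h) g)))) p)) w) ((\d.(\e.((d e) e))) (\b.(\c.b))))
Step 1: ((((\f.(\g.(\h.((f h) g)))) p) w) ((\d.(\e.((d e) e))) (\b.(\c.b))))
Step 2: (((\g.(\h.((p h) g))) w) ((\d.(\e.((d e) e))) (\b.(\c.b))))
Step 3: ((\h.((p h) w)) ((\d.(\e.((d e) e))) (\b.(\c.b))))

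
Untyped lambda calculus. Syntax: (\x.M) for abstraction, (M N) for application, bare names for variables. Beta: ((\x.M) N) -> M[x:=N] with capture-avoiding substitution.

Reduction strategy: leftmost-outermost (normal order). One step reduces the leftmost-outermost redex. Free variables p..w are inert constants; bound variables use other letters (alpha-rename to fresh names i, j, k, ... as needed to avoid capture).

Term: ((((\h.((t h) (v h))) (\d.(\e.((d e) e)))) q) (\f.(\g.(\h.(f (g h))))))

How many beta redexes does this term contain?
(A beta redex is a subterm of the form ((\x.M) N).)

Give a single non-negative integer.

Answer: 1

Derivation:
Term: ((((\h.((t h) (v h))) (\d.(\e.((d e) e)))) q) (\f.(\g.(\h.(f (g h))))))
  Redex: ((\h.((t h) (v h))) (\d.(\e.((d e) e))))
Total redexes: 1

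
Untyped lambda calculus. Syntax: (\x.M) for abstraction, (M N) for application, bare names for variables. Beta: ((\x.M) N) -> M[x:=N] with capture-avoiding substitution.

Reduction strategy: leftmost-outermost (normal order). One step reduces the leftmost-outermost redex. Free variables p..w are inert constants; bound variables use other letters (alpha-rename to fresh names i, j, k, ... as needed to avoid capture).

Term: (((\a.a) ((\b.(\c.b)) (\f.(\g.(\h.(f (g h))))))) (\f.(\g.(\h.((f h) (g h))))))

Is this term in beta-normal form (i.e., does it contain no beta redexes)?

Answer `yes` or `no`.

Term: (((\a.a) ((\b.(\c.b)) (\f.(\g.(\h.(f (g h))))))) (\f.(\g.(\h.((f h) (g h))))))
Found 2 beta redex(es).

Answer: no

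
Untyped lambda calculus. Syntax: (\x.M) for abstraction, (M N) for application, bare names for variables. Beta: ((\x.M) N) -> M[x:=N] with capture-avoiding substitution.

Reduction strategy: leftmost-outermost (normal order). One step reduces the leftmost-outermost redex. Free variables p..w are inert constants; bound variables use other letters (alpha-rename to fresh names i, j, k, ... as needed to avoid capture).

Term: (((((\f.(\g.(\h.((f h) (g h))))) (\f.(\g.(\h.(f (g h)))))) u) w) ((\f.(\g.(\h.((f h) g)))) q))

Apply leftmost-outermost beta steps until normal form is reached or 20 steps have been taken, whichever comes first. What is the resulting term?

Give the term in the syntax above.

Step 0: (((((\f.(\g.(\h.((f h) (g h))))) (\f.(\g.(\h.(f (g h)))))) u) w) ((\f.(\g.(\h.((f h) g)))) q))
Step 1: ((((\g.(\h.(((\f.(\g.(\h.(f (g h))))) h) (g h)))) u) w) ((\f.(\g.(\h.((f h) g)))) q))
Step 2: (((\h.(((\f.(\g.(\h.(f (g h))))) h) (u h))) w) ((\f.(\g.(\h.((f h) g)))) q))
Step 3: ((((\f.(\g.(\h.(f (g h))))) w) (u w)) ((\f.(\g.(\h.((f h) g)))) q))
Step 4: (((\g.(\h.(w (g h)))) (u w)) ((\f.(\g.(\h.((f h) g)))) q))
Step 5: ((\h.(w ((u w) h))) ((\f.(\g.(\h.((f h) g)))) q))
Step 6: (w ((u w) ((\f.(\g.(\h.((f h) g)))) q)))
Step 7: (w ((u w) (\g.(\h.((q h) g)))))

Answer: (w ((u w) (\g.(\h.((q h) g)))))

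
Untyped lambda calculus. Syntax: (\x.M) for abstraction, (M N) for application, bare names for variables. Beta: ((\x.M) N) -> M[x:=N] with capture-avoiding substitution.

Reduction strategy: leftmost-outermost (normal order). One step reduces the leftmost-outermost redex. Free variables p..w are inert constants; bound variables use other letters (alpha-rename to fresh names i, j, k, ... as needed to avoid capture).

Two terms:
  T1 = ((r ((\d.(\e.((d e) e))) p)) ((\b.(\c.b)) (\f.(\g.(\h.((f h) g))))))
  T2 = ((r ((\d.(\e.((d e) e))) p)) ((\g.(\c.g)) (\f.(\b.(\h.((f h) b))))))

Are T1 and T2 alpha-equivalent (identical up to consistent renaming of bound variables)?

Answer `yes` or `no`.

Answer: yes

Derivation:
Term 1: ((r ((\d.(\e.((d e) e))) p)) ((\b.(\c.b)) (\f.(\g.(\h.((f h) g))))))
Term 2: ((r ((\d.(\e.((d e) e))) p)) ((\g.(\c.g)) (\f.(\b.(\h.((f h) b))))))
Alpha-equivalence: compare structure up to binder renaming.
Result: True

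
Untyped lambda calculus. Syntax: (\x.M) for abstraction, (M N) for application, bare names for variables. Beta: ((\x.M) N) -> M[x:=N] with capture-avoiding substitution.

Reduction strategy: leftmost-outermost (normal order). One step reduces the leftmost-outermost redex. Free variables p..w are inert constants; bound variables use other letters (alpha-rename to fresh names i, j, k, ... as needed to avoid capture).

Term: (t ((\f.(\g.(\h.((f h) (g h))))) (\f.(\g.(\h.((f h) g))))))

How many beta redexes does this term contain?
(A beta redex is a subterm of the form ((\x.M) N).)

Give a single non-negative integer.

Answer: 1

Derivation:
Term: (t ((\f.(\g.(\h.((f h) (g h))))) (\f.(\g.(\h.((f h) g))))))
  Redex: ((\f.(\g.(\h.((f h) (g h))))) (\f.(\g.(\h.((f h) g)))))
Total redexes: 1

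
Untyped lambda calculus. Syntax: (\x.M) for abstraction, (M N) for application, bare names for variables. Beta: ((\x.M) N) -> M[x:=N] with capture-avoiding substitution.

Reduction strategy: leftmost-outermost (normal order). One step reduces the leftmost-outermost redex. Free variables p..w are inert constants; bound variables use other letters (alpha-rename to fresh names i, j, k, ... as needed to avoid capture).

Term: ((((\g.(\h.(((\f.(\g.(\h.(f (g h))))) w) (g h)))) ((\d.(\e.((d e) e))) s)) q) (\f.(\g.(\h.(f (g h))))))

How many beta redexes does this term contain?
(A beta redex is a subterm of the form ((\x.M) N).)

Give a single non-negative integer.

Answer: 3

Derivation:
Term: ((((\g.(\h.(((\f.(\g.(\h.(f (g h))))) w) (g h)))) ((\d.(\e.((d e) e))) s)) q) (\f.(\g.(\h.(f (g h))))))
  Redex: ((\g.(\h.(((\f.(\g.(\h.(f (g h))))) w) (g h)))) ((\d.(\e.((d e) e))) s))
  Redex: ((\f.(\g.(\h.(f (g h))))) w)
  Redex: ((\d.(\e.((d e) e))) s)
Total redexes: 3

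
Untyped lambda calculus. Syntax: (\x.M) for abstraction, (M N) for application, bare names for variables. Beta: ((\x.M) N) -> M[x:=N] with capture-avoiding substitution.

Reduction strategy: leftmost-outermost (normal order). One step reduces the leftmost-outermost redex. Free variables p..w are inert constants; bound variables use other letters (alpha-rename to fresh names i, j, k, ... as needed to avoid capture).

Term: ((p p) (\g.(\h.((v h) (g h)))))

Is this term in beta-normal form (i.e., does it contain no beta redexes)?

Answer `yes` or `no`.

Term: ((p p) (\g.(\h.((v h) (g h)))))
No beta redexes found.

Answer: yes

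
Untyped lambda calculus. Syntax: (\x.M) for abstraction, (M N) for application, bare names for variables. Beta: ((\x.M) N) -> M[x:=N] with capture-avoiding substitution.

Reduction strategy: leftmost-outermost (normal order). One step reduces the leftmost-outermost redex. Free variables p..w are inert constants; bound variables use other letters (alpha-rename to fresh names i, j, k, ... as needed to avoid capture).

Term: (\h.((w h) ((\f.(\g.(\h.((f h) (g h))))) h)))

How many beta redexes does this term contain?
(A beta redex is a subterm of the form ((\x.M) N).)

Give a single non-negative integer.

Answer: 1

Derivation:
Term: (\h.((w h) ((\f.(\g.(\h.((f h) (g h))))) h)))
  Redex: ((\f.(\g.(\h.((f h) (g h))))) h)
Total redexes: 1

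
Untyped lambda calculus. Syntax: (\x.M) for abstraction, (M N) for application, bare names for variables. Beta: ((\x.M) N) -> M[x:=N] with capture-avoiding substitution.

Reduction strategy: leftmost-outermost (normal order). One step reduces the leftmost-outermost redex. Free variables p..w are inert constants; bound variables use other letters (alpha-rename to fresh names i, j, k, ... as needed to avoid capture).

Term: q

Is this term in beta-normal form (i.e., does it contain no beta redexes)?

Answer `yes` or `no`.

Answer: yes

Derivation:
Term: q
No beta redexes found.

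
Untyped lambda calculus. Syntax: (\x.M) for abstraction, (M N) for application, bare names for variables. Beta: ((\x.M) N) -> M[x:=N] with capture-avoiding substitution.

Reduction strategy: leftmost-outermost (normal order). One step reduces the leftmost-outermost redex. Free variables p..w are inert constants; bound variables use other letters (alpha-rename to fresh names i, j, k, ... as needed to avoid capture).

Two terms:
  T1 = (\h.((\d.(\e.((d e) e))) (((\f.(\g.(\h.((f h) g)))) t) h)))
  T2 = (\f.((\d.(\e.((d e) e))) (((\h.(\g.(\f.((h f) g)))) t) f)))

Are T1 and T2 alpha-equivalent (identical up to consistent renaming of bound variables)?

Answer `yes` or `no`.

Answer: yes

Derivation:
Term 1: (\h.((\d.(\e.((d e) e))) (((\f.(\g.(\h.((f h) g)))) t) h)))
Term 2: (\f.((\d.(\e.((d e) e))) (((\h.(\g.(\f.((h f) g)))) t) f)))
Alpha-equivalence: compare structure up to binder renaming.
Result: True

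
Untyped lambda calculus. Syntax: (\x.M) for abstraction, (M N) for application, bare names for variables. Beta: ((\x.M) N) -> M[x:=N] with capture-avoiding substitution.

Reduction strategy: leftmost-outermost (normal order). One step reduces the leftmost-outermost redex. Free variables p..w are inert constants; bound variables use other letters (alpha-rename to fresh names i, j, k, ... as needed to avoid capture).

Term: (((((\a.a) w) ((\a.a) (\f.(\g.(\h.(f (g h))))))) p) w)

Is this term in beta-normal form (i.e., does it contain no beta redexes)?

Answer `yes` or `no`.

Answer: no

Derivation:
Term: (((((\a.a) w) ((\a.a) (\f.(\g.(\h.(f (g h))))))) p) w)
Found 2 beta redex(es).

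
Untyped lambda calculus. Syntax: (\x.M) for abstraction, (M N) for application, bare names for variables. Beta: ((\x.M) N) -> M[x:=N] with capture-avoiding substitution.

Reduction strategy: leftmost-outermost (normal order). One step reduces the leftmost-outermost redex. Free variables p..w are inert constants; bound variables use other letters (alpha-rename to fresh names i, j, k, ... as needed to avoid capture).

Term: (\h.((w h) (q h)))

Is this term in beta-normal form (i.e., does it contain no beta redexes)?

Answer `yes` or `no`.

Term: (\h.((w h) (q h)))
No beta redexes found.

Answer: yes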